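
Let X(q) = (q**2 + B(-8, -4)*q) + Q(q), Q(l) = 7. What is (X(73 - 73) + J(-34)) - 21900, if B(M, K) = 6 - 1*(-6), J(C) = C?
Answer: -21927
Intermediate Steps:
B(M, K) = 12 (B(M, K) = 6 + 6 = 12)
X(q) = 7 + q**2 + 12*q (X(q) = (q**2 + 12*q) + 7 = 7 + q**2 + 12*q)
(X(73 - 73) + J(-34)) - 21900 = ((7 + (73 - 73)**2 + 12*(73 - 73)) - 34) - 21900 = ((7 + 0**2 + 12*0) - 34) - 21900 = ((7 + 0 + 0) - 34) - 21900 = (7 - 34) - 21900 = -27 - 21900 = -21927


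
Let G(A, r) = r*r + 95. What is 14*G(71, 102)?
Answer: 146986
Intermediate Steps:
G(A, r) = 95 + r² (G(A, r) = r² + 95 = 95 + r²)
14*G(71, 102) = 14*(95 + 102²) = 14*(95 + 10404) = 14*10499 = 146986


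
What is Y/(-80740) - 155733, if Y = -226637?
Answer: -12573655783/80740 ≈ -1.5573e+5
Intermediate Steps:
Y/(-80740) - 155733 = -226637/(-80740) - 155733 = -226637*(-1/80740) - 155733 = 226637/80740 - 155733 = -12573655783/80740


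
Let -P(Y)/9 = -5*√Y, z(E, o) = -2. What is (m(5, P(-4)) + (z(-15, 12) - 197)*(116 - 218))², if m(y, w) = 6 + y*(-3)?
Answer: 411643521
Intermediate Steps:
P(Y) = 45*√Y (P(Y) = -(-45)*√Y = 45*√Y)
m(y, w) = 6 - 3*y
(m(5, P(-4)) + (z(-15, 12) - 197)*(116 - 218))² = ((6 - 3*5) + (-2 - 197)*(116 - 218))² = ((6 - 15) - 199*(-102))² = (-9 + 20298)² = 20289² = 411643521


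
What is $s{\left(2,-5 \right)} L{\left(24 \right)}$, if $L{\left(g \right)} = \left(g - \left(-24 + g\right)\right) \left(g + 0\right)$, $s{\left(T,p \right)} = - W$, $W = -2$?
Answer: $1152$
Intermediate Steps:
$s{\left(T,p \right)} = 2$ ($s{\left(T,p \right)} = \left(-1\right) \left(-2\right) = 2$)
$L{\left(g \right)} = 24 g$
$s{\left(2,-5 \right)} L{\left(24 \right)} = 2 \cdot 24 \cdot 24 = 2 \cdot 576 = 1152$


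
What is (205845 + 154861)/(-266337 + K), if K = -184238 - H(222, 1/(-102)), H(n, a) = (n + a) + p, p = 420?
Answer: -36792012/46024133 ≈ -0.79941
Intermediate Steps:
H(n, a) = 420 + a + n (H(n, a) = (n + a) + 420 = (a + n) + 420 = 420 + a + n)
K = -18857759/102 (K = -184238 - (420 + 1/(-102) + 222) = -184238 - (420 - 1/102 + 222) = -184238 - 1*65483/102 = -184238 - 65483/102 = -18857759/102 ≈ -1.8488e+5)
(205845 + 154861)/(-266337 + K) = (205845 + 154861)/(-266337 - 18857759/102) = 360706/(-46024133/102) = 360706*(-102/46024133) = -36792012/46024133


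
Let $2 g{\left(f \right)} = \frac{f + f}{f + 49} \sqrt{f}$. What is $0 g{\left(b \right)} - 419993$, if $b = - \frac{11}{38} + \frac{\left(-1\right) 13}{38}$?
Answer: $-419993$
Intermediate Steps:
$b = - \frac{12}{19}$ ($b = \left(-11\right) \frac{1}{38} - \frac{13}{38} = - \frac{11}{38} - \frac{13}{38} = - \frac{12}{19} \approx -0.63158$)
$g{\left(f \right)} = \frac{f^{\frac{3}{2}}}{49 + f}$ ($g{\left(f \right)} = \frac{\frac{f + f}{f + 49} \sqrt{f}}{2} = \frac{\frac{2 f}{49 + f} \sqrt{f}}{2} = \frac{2 f^{\frac{3}{2}} \frac{1}{49 + f}}{2} = \frac{f^{\frac{3}{2}}}{49 + f}$)
$0 g{\left(b \right)} - 419993 = 0 \frac{\left(- \frac{12}{19}\right)^{\frac{3}{2}}}{49 - \frac{12}{19}} - 419993 = 0 \frac{\left(- \frac{24}{361}\right) i \sqrt{57}}{\frac{919}{19}} - 419993 = 0 - \frac{24 i \sqrt{57}}{361} \cdot \frac{19}{919} - 419993 = 0 \left(- \frac{24 i \sqrt{57}}{17461}\right) - 419993 = 0 - 419993 = -419993$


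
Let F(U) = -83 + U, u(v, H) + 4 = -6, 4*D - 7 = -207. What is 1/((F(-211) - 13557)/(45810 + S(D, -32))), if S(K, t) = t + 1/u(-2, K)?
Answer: -152593/46170 ≈ -3.3050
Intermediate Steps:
D = -50 (D = 7/4 + (1/4)*(-207) = 7/4 - 207/4 = -50)
u(v, H) = -10 (u(v, H) = -4 - 6 = -10)
S(K, t) = -1/10 + t (S(K, t) = t + 1/(-10) = t - 1/10 = -1/10 + t)
1/((F(-211) - 13557)/(45810 + S(D, -32))) = 1/(((-83 - 211) - 13557)/(45810 + (-1/10 - 32))) = 1/((-294 - 13557)/(45810 - 321/10)) = 1/(-13851/457779/10) = 1/(-13851*10/457779) = 1/(-46170/152593) = -152593/46170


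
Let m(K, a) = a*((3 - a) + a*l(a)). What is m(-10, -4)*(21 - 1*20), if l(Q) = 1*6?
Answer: 68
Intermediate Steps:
l(Q) = 6
m(K, a) = a*(3 + 5*a) (m(K, a) = a*((3 - a) + a*6) = a*((3 - a) + 6*a) = a*(3 + 5*a))
m(-10, -4)*(21 - 1*20) = (-4*(3 + 5*(-4)))*(21 - 1*20) = (-4*(3 - 20))*(21 - 20) = -4*(-17)*1 = 68*1 = 68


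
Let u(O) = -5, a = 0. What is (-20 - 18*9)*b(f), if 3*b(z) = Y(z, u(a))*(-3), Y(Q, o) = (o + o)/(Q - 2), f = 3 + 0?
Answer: -1820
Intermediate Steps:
f = 3
Y(Q, o) = 2*o/(-2 + Q) (Y(Q, o) = (2*o)/(-2 + Q) = 2*o/(-2 + Q))
b(z) = 10/(-2 + z) (b(z) = ((2*(-5)/(-2 + z))*(-3))/3 = (-10/(-2 + z)*(-3))/3 = (30/(-2 + z))/3 = 10/(-2 + z))
(-20 - 18*9)*b(f) = (-20 - 18*9)*(10/(-2 + 3)) = (-20 - 162)*(10/1) = -1820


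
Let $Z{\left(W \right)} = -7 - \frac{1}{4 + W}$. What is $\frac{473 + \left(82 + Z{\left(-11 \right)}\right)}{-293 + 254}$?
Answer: $- \frac{1279}{91} \approx -14.055$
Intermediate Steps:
$\frac{473 + \left(82 + Z{\left(-11 \right)}\right)}{-293 + 254} = \frac{473 + \left(82 + \frac{-29 - -77}{4 - 11}\right)}{-293 + 254} = \frac{473 + \left(82 + \frac{-29 + 77}{-7}\right)}{-39} = \left(473 + \left(82 - \frac{48}{7}\right)\right) \left(- \frac{1}{39}\right) = \left(473 + \frac{526}{7}\right) \left(- \frac{1}{39}\right) = \frac{3837}{7} \left(- \frac{1}{39}\right) = - \frac{1279}{91}$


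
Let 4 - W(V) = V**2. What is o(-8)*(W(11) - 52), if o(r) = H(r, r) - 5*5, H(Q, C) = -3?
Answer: 4732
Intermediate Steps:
W(V) = 4 - V**2
o(r) = -28 (o(r) = -3 - 5*5 = -3 - 25 = -28)
o(-8)*(W(11) - 52) = -28*((4 - 1*11**2) - 52) = -28*((4 - 1*121) - 52) = -28*((4 - 121) - 52) = -28*(-117 - 52) = -28*(-169) = 4732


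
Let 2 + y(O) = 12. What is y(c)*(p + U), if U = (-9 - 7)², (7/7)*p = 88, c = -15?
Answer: 3440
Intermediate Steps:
y(O) = 10 (y(O) = -2 + 12 = 10)
p = 88
U = 256 (U = (-16)² = 256)
y(c)*(p + U) = 10*(88 + 256) = 10*344 = 3440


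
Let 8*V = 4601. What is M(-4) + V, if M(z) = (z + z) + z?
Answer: 4505/8 ≈ 563.13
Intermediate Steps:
M(z) = 3*z (M(z) = 2*z + z = 3*z)
V = 4601/8 (V = (⅛)*4601 = 4601/8 ≈ 575.13)
M(-4) + V = 3*(-4) + 4601/8 = -12 + 4601/8 = 4505/8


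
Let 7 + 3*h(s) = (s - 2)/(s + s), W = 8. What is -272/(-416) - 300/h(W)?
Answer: 188101/1378 ≈ 136.50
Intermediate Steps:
h(s) = -7/3 + (-2 + s)/(6*s) (h(s) = -7/3 + ((s - 2)/(s + s))/3 = -7/3 + ((-2 + s)/((2*s)))/3 = -7/3 + ((-2 + s)*(1/(2*s)))/3 = -7/3 + ((-2 + s)/(2*s))/3 = -7/3 + (-2 + s)/(6*s))
-272/(-416) - 300/h(W) = -272/(-416) - 300*48/(-2 - 13*8) = -272*(-1/416) - 300*48/(-2 - 104) = 17/26 - 300/((1/6)*(1/8)*(-106)) = 17/26 - 300/(-53/24) = 17/26 - 300*(-24/53) = 17/26 + 7200/53 = 188101/1378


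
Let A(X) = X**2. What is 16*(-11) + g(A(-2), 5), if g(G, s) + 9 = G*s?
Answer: -165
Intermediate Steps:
g(G, s) = -9 + G*s
16*(-11) + g(A(-2), 5) = 16*(-11) + (-9 + (-2)**2*5) = -176 + (-9 + 4*5) = -176 + (-9 + 20) = -176 + 11 = -165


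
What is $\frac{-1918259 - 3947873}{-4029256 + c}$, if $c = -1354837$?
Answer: $\frac{5866132}{5384093} \approx 1.0895$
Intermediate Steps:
$\frac{-1918259 - 3947873}{-4029256 + c} = \frac{-1918259 - 3947873}{-4029256 - 1354837} = - \frac{5866132}{-5384093} = \left(-5866132\right) \left(- \frac{1}{5384093}\right) = \frac{5866132}{5384093}$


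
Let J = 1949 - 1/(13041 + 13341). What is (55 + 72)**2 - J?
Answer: 374096761/26382 ≈ 14180.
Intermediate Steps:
J = 51418517/26382 (J = 1949 - 1/26382 = 51418517/26382 ≈ 1949.0)
(55 + 72)**2 - J = (55 + 72)**2 - 1*51418517/26382 = 127**2 - 51418517/26382 = 16129 - 51418517/26382 = 374096761/26382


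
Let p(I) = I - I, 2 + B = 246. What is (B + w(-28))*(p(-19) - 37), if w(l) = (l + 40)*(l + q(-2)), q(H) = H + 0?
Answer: 4292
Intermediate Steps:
q(H) = H
B = 244 (B = -2 + 246 = 244)
p(I) = 0
w(l) = (-2 + l)*(40 + l) (w(l) = (l + 40)*(l - 2) = (40 + l)*(-2 + l) = (-2 + l)*(40 + l))
(B + w(-28))*(p(-19) - 37) = (244 + (-80 + (-28)**2 + 38*(-28)))*(0 - 37) = (244 + (-80 + 784 - 1064))*(-37) = (244 - 360)*(-37) = -116*(-37) = 4292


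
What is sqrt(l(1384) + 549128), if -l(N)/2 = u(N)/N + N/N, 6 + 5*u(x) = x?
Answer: sqrt(1643478013430)/1730 ≈ 741.03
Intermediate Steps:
u(x) = -6/5 + x/5
l(N) = -2 - 2*(-6/5 + N/5)/N (l(N) = -2*((-6/5 + N/5)/N + N/N) = -2*((-6/5 + N/5)/N + 1) = -2*(1 + (-6/5 + N/5)/N) = -2 - 2*(-6/5 + N/5)/N)
sqrt(l(1384) + 549128) = sqrt((12/5)*(1 - 1*1384)/1384 + 549128) = sqrt((12/5)*(1/1384)*(1 - 1384) + 549128) = sqrt((12/5)*(1/1384)*(-1383) + 549128) = sqrt(-4149/1730 + 549128) = sqrt(949987291/1730) = sqrt(1643478013430)/1730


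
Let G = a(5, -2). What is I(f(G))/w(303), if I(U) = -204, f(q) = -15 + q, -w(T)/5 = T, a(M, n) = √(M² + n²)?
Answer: 68/505 ≈ 0.13465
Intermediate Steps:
w(T) = -5*T
G = √29 (G = √(5² + (-2)²) = √(25 + 4) = √29 ≈ 5.3852)
I(f(G))/w(303) = -204/((-5*303)) = -204/(-1515) = -204*(-1/1515) = 68/505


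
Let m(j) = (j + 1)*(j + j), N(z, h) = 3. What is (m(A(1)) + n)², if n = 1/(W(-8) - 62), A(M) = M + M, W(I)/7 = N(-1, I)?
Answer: 241081/1681 ≈ 143.42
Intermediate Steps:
W(I) = 21 (W(I) = 7*3 = 21)
A(M) = 2*M
n = -1/41 (n = 1/(21 - 62) = 1/(-41) = -1/41 ≈ -0.024390)
m(j) = 2*j*(1 + j) (m(j) = (1 + j)*(2*j) = 2*j*(1 + j))
(m(A(1)) + n)² = (2*(2*1)*(1 + 2*1) - 1/41)² = (2*2*(1 + 2) - 1/41)² = (2*2*3 - 1/41)² = (12 - 1/41)² = (491/41)² = 241081/1681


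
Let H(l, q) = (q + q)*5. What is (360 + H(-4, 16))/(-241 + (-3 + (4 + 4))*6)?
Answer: -520/211 ≈ -2.4645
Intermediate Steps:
H(l, q) = 10*q (H(l, q) = (2*q)*5 = 10*q)
(360 + H(-4, 16))/(-241 + (-3 + (4 + 4))*6) = (360 + 10*16)/(-241 + (-3 + (4 + 4))*6) = (360 + 160)/(-241 + (-3 + 8)*6) = 520/(-241 + 5*6) = 520/(-241 + 30) = 520/(-211) = 520*(-1/211) = -520/211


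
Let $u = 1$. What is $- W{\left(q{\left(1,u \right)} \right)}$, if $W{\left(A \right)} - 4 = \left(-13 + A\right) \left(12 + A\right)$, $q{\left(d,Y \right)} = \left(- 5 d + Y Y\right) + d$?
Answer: $140$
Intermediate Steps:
$q{\left(d,Y \right)} = Y^{2} - 4 d$ ($q{\left(d,Y \right)} = \left(- 5 d + Y^{2}\right) + d = \left(Y^{2} - 5 d\right) + d = Y^{2} - 4 d$)
$W{\left(A \right)} = 4 + \left(-13 + A\right) \left(12 + A\right)$
$- W{\left(q{\left(1,u \right)} \right)} = - (-152 + \left(1^{2} - 4\right)^{2} - \left(1^{2} - 4\right)) = - (-152 + \left(1 - 4\right)^{2} - \left(1 - 4\right)) = - (-152 + \left(-3\right)^{2} - -3) = - (-152 + 9 + 3) = \left(-1\right) \left(-140\right) = 140$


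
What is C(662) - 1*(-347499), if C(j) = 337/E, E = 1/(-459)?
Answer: 192816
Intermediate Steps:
E = -1/459 ≈ -0.0021787
C(j) = -154683 (C(j) = 337/(-1/459) = 337*(-459) = -154683)
C(662) - 1*(-347499) = -154683 - 1*(-347499) = -154683 + 347499 = 192816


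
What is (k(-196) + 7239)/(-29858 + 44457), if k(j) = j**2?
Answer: 45655/14599 ≈ 3.1273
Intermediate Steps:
(k(-196) + 7239)/(-29858 + 44457) = ((-196)**2 + 7239)/(-29858 + 44457) = (38416 + 7239)/14599 = 45655*(1/14599) = 45655/14599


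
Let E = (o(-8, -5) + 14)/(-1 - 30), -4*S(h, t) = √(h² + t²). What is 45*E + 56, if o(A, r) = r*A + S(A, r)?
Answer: -694/31 + 45*√89/124 ≈ -18.963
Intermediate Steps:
S(h, t) = -√(h² + t²)/4
o(A, r) = -√(A² + r²)/4 + A*r (o(A, r) = r*A - √(A² + r²)/4 = A*r - √(A² + r²)/4 = -√(A² + r²)/4 + A*r)
E = -54/31 + √89/124 (E = ((-√((-8)² + (-5)²)/4 - 8*(-5)) + 14)/(-1 - 30) = ((-√(64 + 25)/4 + 40) + 14)/(-31) = ((-√89/4 + 40) + 14)*(-1/31) = ((40 - √89/4) + 14)*(-1/31) = (54 - √89/4)*(-1/31) = -54/31 + √89/124 ≈ -1.6659)
45*E + 56 = 45*(-54/31 + √89/124) + 56 = (-2430/31 + 45*√89/124) + 56 = -694/31 + 45*√89/124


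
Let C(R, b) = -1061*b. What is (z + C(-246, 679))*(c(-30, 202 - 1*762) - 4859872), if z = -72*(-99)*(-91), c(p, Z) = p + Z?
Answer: 6654298128954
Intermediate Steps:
c(p, Z) = Z + p
z = -648648 (z = 7128*(-91) = -648648)
(z + C(-246, 679))*(c(-30, 202 - 1*762) - 4859872) = (-648648 - 1061*679)*(((202 - 1*762) - 30) - 4859872) = (-648648 - 720419)*(((202 - 762) - 30) - 4859872) = -1369067*((-560 - 30) - 4859872) = -1369067*(-590 - 4859872) = -1369067*(-4860462) = 6654298128954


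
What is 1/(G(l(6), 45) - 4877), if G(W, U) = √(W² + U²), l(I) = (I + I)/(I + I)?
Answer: -4877/23783103 - √2026/23783103 ≈ -0.00020695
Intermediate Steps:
l(I) = 1 (l(I) = (2*I)/((2*I)) = (2*I)*(1/(2*I)) = 1)
G(W, U) = √(U² + W²)
1/(G(l(6), 45) - 4877) = 1/(√(45² + 1²) - 4877) = 1/(√(2025 + 1) - 4877) = 1/(√2026 - 4877) = 1/(-4877 + √2026)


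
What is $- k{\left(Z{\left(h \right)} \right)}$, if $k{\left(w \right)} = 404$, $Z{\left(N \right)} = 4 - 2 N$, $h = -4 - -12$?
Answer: $-404$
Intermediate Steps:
$h = 8$ ($h = -4 + 12 = 8$)
$- k{\left(Z{\left(h \right)} \right)} = \left(-1\right) 404 = -404$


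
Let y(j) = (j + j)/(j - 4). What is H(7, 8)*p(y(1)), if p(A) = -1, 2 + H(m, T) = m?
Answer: -5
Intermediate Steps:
y(j) = 2*j/(-4 + j) (y(j) = (2*j)/(-4 + j) = 2*j/(-4 + j))
H(m, T) = -2 + m
H(7, 8)*p(y(1)) = (-2 + 7)*(-1) = 5*(-1) = -5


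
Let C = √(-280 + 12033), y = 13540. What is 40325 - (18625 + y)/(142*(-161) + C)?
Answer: 130912865005/3246331 + 4595*√11753/74665613 ≈ 40326.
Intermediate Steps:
C = √11753 ≈ 108.41
40325 - (18625 + y)/(142*(-161) + C) = 40325 - (18625 + 13540)/(142*(-161) + √11753) = 40325 - 32165/(-22862 + √11753)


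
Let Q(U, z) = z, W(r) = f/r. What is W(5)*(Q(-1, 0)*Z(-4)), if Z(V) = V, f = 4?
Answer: 0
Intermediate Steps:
W(r) = 4/r
W(5)*(Q(-1, 0)*Z(-4)) = (4/5)*(0*(-4)) = (4*(⅕))*0 = (⅘)*0 = 0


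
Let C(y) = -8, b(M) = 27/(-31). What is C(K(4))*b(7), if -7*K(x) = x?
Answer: 216/31 ≈ 6.9677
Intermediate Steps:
K(x) = -x/7
b(M) = -27/31 (b(M) = 27*(-1/31) = -27/31)
C(K(4))*b(7) = -8*(-27/31) = 216/31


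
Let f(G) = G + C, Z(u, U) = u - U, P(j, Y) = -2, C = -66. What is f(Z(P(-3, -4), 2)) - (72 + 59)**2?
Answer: -17231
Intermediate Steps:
f(G) = -66 + G (f(G) = G - 66 = -66 + G)
f(Z(P(-3, -4), 2)) - (72 + 59)**2 = (-66 + (-2 - 1*2)) - (72 + 59)**2 = (-66 + (-2 - 2)) - 1*131**2 = (-66 - 4) - 1*17161 = -70 - 17161 = -17231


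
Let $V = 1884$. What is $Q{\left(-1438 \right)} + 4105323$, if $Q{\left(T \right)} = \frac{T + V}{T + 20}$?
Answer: $\frac{2910673784}{709} \approx 4.1053 \cdot 10^{6}$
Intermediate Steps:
$Q{\left(T \right)} = \frac{1884 + T}{20 + T}$ ($Q{\left(T \right)} = \frac{T + 1884}{T + 20} = \frac{1884 + T}{20 + T}$)
$Q{\left(-1438 \right)} + 4105323 = \frac{1884 - 1438}{20 - 1438} + 4105323 = \frac{1}{-1418} \cdot 446 + 4105323 = \left(- \frac{1}{1418}\right) 446 + 4105323 = - \frac{223}{709} + 4105323 = \frac{2910673784}{709}$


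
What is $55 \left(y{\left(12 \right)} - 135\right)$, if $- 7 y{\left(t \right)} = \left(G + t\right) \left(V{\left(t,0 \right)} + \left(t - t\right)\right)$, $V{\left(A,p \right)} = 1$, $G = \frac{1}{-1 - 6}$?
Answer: $- \frac{368390}{49} \approx -7518.2$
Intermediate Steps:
$G = - \frac{1}{7}$ ($G = \frac{1}{-7} = - \frac{1}{7} \approx -0.14286$)
$y{\left(t \right)} = \frac{1}{49} - \frac{t}{7}$ ($y{\left(t \right)} = - \frac{\left(- \frac{1}{7} + t\right) \left(1 + \left(t - t\right)\right)}{7} = - \frac{\left(- \frac{1}{7} + t\right) \left(1 + 0\right)}{7} = - \frac{\left(- \frac{1}{7} + t\right) 1}{7} = - \frac{- \frac{1}{7} + t}{7} = \frac{1}{49} - \frac{t}{7}$)
$55 \left(y{\left(12 \right)} - 135\right) = 55 \left(\left(\frac{1}{49} - \frac{12}{7}\right) - 135\right) = 55 \left(- \frac{83}{49} - 135\right) = 55 \left(- \frac{6698}{49}\right) = - \frac{368390}{49}$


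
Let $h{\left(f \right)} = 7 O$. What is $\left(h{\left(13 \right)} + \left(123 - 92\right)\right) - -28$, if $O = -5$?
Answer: $24$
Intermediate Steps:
$h{\left(f \right)} = -35$ ($h{\left(f \right)} = 7 \left(-5\right) = -35$)
$\left(h{\left(13 \right)} + \left(123 - 92\right)\right) - -28 = \left(-35 + \left(123 - 92\right)\right) - -28 = \left(-35 + \left(123 - 92\right)\right) + 28 = \left(-35 + 31\right) + 28 = -4 + 28 = 24$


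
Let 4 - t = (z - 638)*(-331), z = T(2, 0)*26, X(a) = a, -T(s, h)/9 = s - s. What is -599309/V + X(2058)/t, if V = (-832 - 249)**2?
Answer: -64481688652/123384850307 ≈ -0.52261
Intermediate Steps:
T(s, h) = 0 (T(s, h) = -9*(s - s) = -9*0 = 0)
V = 1168561 (V = (-1081)**2 = 1168561)
z = 0 (z = 0*26 = 0)
t = -211174 (t = 4 - (0 - 638)*(-331) = 4 - (-638)*(-331) = 4 - 1*211178 = 4 - 211178 = -211174)
-599309/V + X(2058)/t = -599309/1168561 + 2058/(-211174) = -599309*1/1168561 + 2058*(-1/211174) = -599309/1168561 - 1029/105587 = -64481688652/123384850307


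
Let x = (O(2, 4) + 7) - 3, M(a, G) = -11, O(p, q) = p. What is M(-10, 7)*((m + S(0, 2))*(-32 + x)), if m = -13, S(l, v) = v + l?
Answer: -3146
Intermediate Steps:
S(l, v) = l + v
x = 6 (x = (2 + 7) - 3 = 9 - 3 = 6)
M(-10, 7)*((m + S(0, 2))*(-32 + x)) = -11*(-13 + (0 + 2))*(-32 + 6) = -11*(-13 + 2)*(-26) = -(-121)*(-26) = -11*286 = -3146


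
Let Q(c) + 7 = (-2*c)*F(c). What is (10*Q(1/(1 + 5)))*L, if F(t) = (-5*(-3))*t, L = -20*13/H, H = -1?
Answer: -61100/3 ≈ -20367.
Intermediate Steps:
L = 260 (L = -20/((-1/13)) = -20/((-1*1/13)) = -20/(-1/13) = -20*(-13) = 260)
F(t) = 15*t
Q(c) = -7 - 30*c² (Q(c) = -7 + (-2*c)*(15*c) = -7 - 30*c²)
(10*Q(1/(1 + 5)))*L = (10*(-7 - 30/(1 + 5)²))*260 = (10*(-7 - 30*(1/6)²))*260 = (10*(-7 - 30*(⅙)²))*260 = (10*(-7 - 30*1/36))*260 = (10*(-7 - ⅚))*260 = (10*(-47/6))*260 = -235/3*260 = -61100/3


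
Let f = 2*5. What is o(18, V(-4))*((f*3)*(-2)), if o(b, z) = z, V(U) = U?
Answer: 240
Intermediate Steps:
f = 10
o(18, V(-4))*((f*3)*(-2)) = -4*10*3*(-2) = -120*(-2) = -4*(-60) = 240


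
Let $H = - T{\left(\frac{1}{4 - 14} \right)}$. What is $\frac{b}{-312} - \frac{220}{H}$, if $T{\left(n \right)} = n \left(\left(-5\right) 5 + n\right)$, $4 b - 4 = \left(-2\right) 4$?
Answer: $\frac{6864251}{78312} \approx 87.653$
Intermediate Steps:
$b = -1$ ($b = 1 + \frac{\left(-2\right) 4}{4} = 1 + \frac{1}{4} \left(-8\right) = 1 - 2 = -1$)
$T{\left(n \right)} = n \left(-25 + n\right)$
$H = - \frac{251}{100}$ ($H = - \frac{-25 + \frac{1}{4 - 14}}{4 - 14} = - \frac{-25 + \frac{1}{-10}}{-10} = - \frac{\left(-1\right) \left(-25 - \frac{1}{10}\right)}{10} = - \frac{\left(-1\right) \left(-251\right)}{10 \cdot 10} = \left(-1\right) \frac{251}{100} = - \frac{251}{100} \approx -2.51$)
$\frac{b}{-312} - \frac{220}{H} = - \frac{1}{-312} - \frac{220}{- \frac{251}{100}} = \left(-1\right) \left(- \frac{1}{312}\right) - - \frac{22000}{251} = \frac{1}{312} + \frac{22000}{251} = \frac{6864251}{78312}$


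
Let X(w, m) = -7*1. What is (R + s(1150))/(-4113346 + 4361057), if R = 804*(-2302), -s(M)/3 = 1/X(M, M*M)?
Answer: -12955653/1733977 ≈ -7.4716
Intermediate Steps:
X(w, m) = -7
s(M) = 3/7 (s(M) = -3/(-7) = -3*(-1/7) = 3/7)
R = -1850808
(R + s(1150))/(-4113346 + 4361057) = (-1850808 + 3/7)/(-4113346 + 4361057) = -12955653/7/247711 = -12955653/7*1/247711 = -12955653/1733977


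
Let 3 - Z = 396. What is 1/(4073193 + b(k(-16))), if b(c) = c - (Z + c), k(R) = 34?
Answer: 1/4073586 ≈ 2.4548e-7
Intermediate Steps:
Z = -393 (Z = 3 - 1*396 = 3 - 396 = -393)
b(c) = 393 (b(c) = c - (-393 + c) = c + (393 - c) = 393)
1/(4073193 + b(k(-16))) = 1/(4073193 + 393) = 1/4073586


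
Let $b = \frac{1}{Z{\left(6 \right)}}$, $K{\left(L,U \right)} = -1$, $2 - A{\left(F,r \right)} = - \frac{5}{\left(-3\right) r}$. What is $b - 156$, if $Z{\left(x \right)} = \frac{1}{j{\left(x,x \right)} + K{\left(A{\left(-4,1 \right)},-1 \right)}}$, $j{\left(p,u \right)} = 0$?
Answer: $-157$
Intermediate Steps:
$A{\left(F,r \right)} = 2 - \frac{5}{3 r}$ ($A{\left(F,r \right)} = 2 - - \frac{5}{\left(-3\right) r} = 2 - - 5 \left(- \frac{1}{3 r}\right) = 2 - \frac{5}{3 r}$)
$Z{\left(x \right)} = -1$ ($Z{\left(x \right)} = \frac{1}{0 - 1} = \frac{1}{-1} = -1$)
$b = -1$ ($b = \frac{1}{-1} = -1$)
$b - 156 = -1 - 156 = -157$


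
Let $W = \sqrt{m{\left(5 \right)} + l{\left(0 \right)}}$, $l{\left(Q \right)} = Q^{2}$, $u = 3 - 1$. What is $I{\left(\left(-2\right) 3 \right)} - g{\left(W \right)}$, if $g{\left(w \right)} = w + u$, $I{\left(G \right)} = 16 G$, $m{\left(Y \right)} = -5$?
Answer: $-98 - i \sqrt{5} \approx -98.0 - 2.2361 i$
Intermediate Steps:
$u = 2$
$W = i \sqrt{5}$ ($W = \sqrt{-5 + 0^{2}} = \sqrt{-5 + 0} = \sqrt{-5} = i \sqrt{5} \approx 2.2361 i$)
$g{\left(w \right)} = 2 + w$ ($g{\left(w \right)} = w + 2 = 2 + w$)
$I{\left(\left(-2\right) 3 \right)} - g{\left(W \right)} = 16 \left(\left(-2\right) 3\right) - \left(2 + i \sqrt{5}\right) = 16 \left(-6\right) - \left(2 + i \sqrt{5}\right) = -96 - \left(2 + i \sqrt{5}\right) = -98 - i \sqrt{5}$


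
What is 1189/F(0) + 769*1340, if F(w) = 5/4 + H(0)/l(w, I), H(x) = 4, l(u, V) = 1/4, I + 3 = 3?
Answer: 71106496/69 ≈ 1.0305e+6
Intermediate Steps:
I = 0 (I = -3 + 3 = 0)
l(u, V) = 1/4
F(w) = 69/4 (F(w) = 5/4 + 4/(1/4) = 5*(1/4) + 4*4 = 5/4 + 16 = 69/4)
1189/F(0) + 769*1340 = 1189/(69/4) + 769*1340 = 1189*(4/69) + 1030460 = 4756/69 + 1030460 = 71106496/69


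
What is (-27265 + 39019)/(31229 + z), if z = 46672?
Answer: 3918/25967 ≈ 0.15088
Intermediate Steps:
(-27265 + 39019)/(31229 + z) = (-27265 + 39019)/(31229 + 46672) = 11754/77901 = 11754*(1/77901) = 3918/25967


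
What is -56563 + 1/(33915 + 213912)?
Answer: -14017838600/247827 ≈ -56563.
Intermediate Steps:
-56563 + 1/(33915 + 213912) = -56563 + 1/247827 = -14017838600/247827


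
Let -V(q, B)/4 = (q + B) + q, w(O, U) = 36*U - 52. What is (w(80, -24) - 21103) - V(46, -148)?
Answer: -22243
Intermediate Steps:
w(O, U) = -52 + 36*U
V(q, B) = -8*q - 4*B (V(q, B) = -4*((q + B) + q) = -4*((B + q) + q) = -4*(B + 2*q) = -8*q - 4*B)
(w(80, -24) - 21103) - V(46, -148) = ((-52 + 36*(-24)) - 21103) - (-8*46 - 4*(-148)) = ((-52 - 864) - 21103) - (-368 + 592) = (-916 - 21103) - 1*224 = -22019 - 224 = -22243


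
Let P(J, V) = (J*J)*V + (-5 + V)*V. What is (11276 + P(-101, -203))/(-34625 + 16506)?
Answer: 2017303/18119 ≈ 111.34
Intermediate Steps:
P(J, V) = V*J**2 + V*(-5 + V) (P(J, V) = J**2*V + V*(-5 + V) = V*J**2 + V*(-5 + V))
(11276 + P(-101, -203))/(-34625 + 16506) = (11276 - 203*(-5 - 203 + (-101)**2))/(-34625 + 16506) = (11276 - 203*(-5 - 203 + 10201))/(-18119) = (11276 - 203*9993)*(-1/18119) = (11276 - 2028579)*(-1/18119) = -2017303*(-1/18119) = 2017303/18119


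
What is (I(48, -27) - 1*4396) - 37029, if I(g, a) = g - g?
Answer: -41425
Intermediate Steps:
I(g, a) = 0
(I(48, -27) - 1*4396) - 37029 = (0 - 1*4396) - 37029 = (0 - 4396) - 37029 = -4396 - 37029 = -41425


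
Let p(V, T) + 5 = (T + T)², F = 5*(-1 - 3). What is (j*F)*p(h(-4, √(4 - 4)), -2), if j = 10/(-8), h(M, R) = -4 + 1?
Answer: 275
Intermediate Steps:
h(M, R) = -3
F = -20 (F = 5*(-4) = -20)
j = -5/4 (j = 10*(-⅛) = -5/4 ≈ -1.2500)
p(V, T) = -5 + 4*T² (p(V, T) = -5 + (T + T)² = -5 + (2*T)² = -5 + 4*T²)
(j*F)*p(h(-4, √(4 - 4)), -2) = (-5/4*(-20))*(-5 + 4*(-2)²) = 25*(-5 + 4*4) = 25*(-5 + 16) = 25*11 = 275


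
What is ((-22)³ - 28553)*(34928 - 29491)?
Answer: -213135837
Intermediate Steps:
((-22)³ - 28553)*(34928 - 29491) = (-10648 - 28553)*5437 = -39201*5437 = -213135837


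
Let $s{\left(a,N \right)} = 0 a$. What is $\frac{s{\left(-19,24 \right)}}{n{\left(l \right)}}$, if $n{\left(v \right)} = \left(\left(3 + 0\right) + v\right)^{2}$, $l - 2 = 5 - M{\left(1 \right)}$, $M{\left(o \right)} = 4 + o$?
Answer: $0$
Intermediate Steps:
$s{\left(a,N \right)} = 0$
$l = 2$ ($l = 2 + \left(5 - \left(4 + 1\right)\right) = 2 + \left(5 - 5\right) = 2 + 0 = 2$)
$n{\left(v \right)} = \left(3 + v\right)^{2}$
$\frac{s{\left(-19,24 \right)}}{n{\left(l \right)}} = \frac{0}{\left(3 + 2\right)^{2}} = \frac{0}{5^{2}} = \frac{0}{25} = 0 \cdot \frac{1}{25} = 0$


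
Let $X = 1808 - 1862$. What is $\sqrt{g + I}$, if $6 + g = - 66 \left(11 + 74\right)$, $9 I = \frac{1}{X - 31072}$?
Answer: $\frac{i \sqrt{48968436195670}}{93378} \approx 74.94 i$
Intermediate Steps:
$X = -54$ ($X = 1808 - 1862 = -54$)
$I = - \frac{1}{280134}$ ($I = \frac{1}{9 \left(-54 - 31072\right)} = \frac{1}{9 \left(-31126\right)} = \frac{1}{9} \left(- \frac{1}{31126}\right) = - \frac{1}{280134} \approx -3.5697 \cdot 10^{-6}$)
$g = -5616$ ($g = -6 - 66 \left(11 + 74\right) = -6 - 5610 = -5616$)
$\sqrt{g + I} = \sqrt{-5616 - \frac{1}{280134}} = \sqrt{- \frac{1573232545}{280134}} = \frac{i \sqrt{48968436195670}}{93378}$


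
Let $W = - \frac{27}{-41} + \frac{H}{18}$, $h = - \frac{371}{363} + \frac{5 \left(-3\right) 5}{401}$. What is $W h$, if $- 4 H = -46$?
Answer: $- \frac{84258085}{53712747} \approx -1.5687$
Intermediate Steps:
$H = \frac{23}{2}$ ($H = \left(- \frac{1}{4}\right) \left(-46\right) = \frac{23}{2} \approx 11.5$)
$h = - \frac{175996}{145563}$ ($h = \left(-371\right) \frac{1}{363} + \left(-15\right) 5 \cdot \frac{1}{401} = - \frac{371}{363} - \frac{75}{401} = - \frac{175996}{145563} \approx -1.2091$)
$W = \frac{1915}{1476}$ ($W = - \frac{27}{-41} + \frac{23}{2 \cdot 18} = \left(-27\right) \left(- \frac{1}{41}\right) + \frac{23}{2} \cdot \frac{1}{18} = \frac{27}{41} + \frac{23}{36} = \frac{1915}{1476} \approx 1.2974$)
$W h = \frac{1915}{1476} \left(- \frac{175996}{145563}\right) = - \frac{84258085}{53712747}$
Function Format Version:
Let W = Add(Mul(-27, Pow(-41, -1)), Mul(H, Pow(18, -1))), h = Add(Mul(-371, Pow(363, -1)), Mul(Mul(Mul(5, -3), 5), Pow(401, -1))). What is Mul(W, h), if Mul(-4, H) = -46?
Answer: Rational(-84258085, 53712747) ≈ -1.5687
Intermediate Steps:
H = Rational(23, 2) (H = Mul(Rational(-1, 4), -46) = Rational(23, 2) ≈ 11.500)
h = Rational(-175996, 145563) (h = Add(Mul(-371, Rational(1, 363)), Mul(Mul(-15, 5), Rational(1, 401))) = Add(Rational(-371, 363), Mul(-75, Rational(1, 401))) = Add(Rational(-371, 363), Rational(-75, 401)) = Rational(-175996, 145563) ≈ -1.2091)
W = Rational(1915, 1476) (W = Add(Mul(-27, Pow(-41, -1)), Mul(Rational(23, 2), Pow(18, -1))) = Add(Mul(-27, Rational(-1, 41)), Mul(Rational(23, 2), Rational(1, 18))) = Add(Rational(27, 41), Rational(23, 36)) = Rational(1915, 1476) ≈ 1.2974)
Mul(W, h) = Mul(Rational(1915, 1476), Rational(-175996, 145563)) = Rational(-84258085, 53712747)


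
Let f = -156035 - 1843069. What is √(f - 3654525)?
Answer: 3*I*√628181 ≈ 2377.7*I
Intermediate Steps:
f = -1999104
√(f - 3654525) = √(-1999104 - 3654525) = √(-5653629) = 3*I*√628181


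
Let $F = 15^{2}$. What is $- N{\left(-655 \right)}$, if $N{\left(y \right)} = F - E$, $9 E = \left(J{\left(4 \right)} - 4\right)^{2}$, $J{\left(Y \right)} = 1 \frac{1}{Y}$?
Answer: $- \frac{3575}{16} \approx -223.44$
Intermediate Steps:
$J{\left(Y \right)} = \frac{1}{Y}$
$E = \frac{25}{16}$ ($E = \frac{\left(\frac{1}{4} - 4\right)^{2}}{9} = \frac{\left(- \frac{15}{4}\right)^{2}}{9} = \frac{1}{9} \cdot \frac{225}{16} = \frac{25}{16} \approx 1.5625$)
$F = 225$
$N{\left(y \right)} = \frac{3575}{16}$ ($N{\left(y \right)} = 225 - \frac{25}{16} = \frac{3575}{16}$)
$- N{\left(-655 \right)} = \left(-1\right) \frac{3575}{16} = - \frac{3575}{16}$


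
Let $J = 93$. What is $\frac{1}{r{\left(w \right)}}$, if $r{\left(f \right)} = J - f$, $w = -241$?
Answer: $\frac{1}{334} \approx 0.002994$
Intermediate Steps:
$r{\left(f \right)} = 93 - f$
$\frac{1}{r{\left(w \right)}} = \frac{1}{93 - -241} = \frac{1}{93 + 241} = \frac{1}{334}$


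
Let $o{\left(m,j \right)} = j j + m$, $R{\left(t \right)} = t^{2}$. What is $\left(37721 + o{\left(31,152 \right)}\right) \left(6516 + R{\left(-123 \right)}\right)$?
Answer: $1317228120$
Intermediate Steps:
$o{\left(m,j \right)} = m + j^{2}$ ($o{\left(m,j \right)} = j^{2} + m = m + j^{2}$)
$\left(37721 + o{\left(31,152 \right)}\right) \left(6516 + R{\left(-123 \right)}\right) = \left(37721 + \left(31 + 152^{2}\right)\right) \left(6516 + \left(-123\right)^{2}\right) = \left(37721 + \left(31 + 23104\right)\right) \left(6516 + 15129\right) = \left(37721 + 23135\right) 21645 = 60856 \cdot 21645 = 1317228120$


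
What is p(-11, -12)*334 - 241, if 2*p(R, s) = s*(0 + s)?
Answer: 23807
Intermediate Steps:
p(R, s) = s²/2 (p(R, s) = (s*(0 + s))/2 = (s*s)/2 = s²/2)
p(-11, -12)*334 - 241 = ((½)*(-12)²)*334 - 241 = ((½)*144)*334 - 241 = 72*334 - 241 = 24048 - 241 = 23807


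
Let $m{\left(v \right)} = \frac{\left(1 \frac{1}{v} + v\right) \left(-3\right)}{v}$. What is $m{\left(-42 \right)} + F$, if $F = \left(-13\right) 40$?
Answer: $- \frac{307525}{588} \approx -523.0$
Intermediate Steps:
$F = -520$
$m{\left(v \right)} = \frac{- 3 v - \frac{3}{v}}{v}$ ($m{\left(v \right)} = \frac{\left(\frac{1}{v} + v\right) \left(-3\right)}{v} = \frac{\left(v + \frac{1}{v}\right) \left(-3\right)}{v} = \frac{- 3 v - \frac{3}{v}}{v}$)
$m{\left(-42 \right)} + F = \left(-3 - \frac{3}{1764}\right) - 520 = \left(-3 - \frac{1}{588}\right) - 520 = - \frac{1765}{588} - 520 = - \frac{307525}{588}$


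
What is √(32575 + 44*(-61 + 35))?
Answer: √31431 ≈ 177.29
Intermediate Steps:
√(32575 + 44*(-61 + 35)) = √(32575 + 44*(-26)) = √(32575 - 1144) = √31431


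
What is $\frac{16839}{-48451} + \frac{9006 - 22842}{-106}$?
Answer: $\frac{334291551}{2567903} \approx 130.18$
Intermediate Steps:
$\frac{16839}{-48451} + \frac{9006 - 22842}{-106} = 16839 \left(- \frac{1}{48451}\right) + \left(9006 - 22842\right) \left(- \frac{1}{106}\right) = - \frac{16839}{48451} - - \frac{6918}{53} = - \frac{16839}{48451} + \frac{6918}{53} = \frac{334291551}{2567903}$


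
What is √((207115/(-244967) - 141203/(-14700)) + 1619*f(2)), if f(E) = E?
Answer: √8592191850744365901/51443070 ≈ 56.980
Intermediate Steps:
√((207115/(-244967) - 141203/(-14700)) + 1619*f(2)) = √((207115/(-244967) - 141203/(-14700)) + 1619*2) = √((207115*(-1/244967) - 141203*(-1/14700)) + 3238) = √((-207115/244967 + 141203/14700) + 3238) = √(31545484801/3601014900 + 3238) = √(11691631731001/3601014900) = √8592191850744365901/51443070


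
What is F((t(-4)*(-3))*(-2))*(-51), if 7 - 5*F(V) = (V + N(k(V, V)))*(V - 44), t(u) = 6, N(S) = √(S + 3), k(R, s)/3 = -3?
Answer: -3009 - 408*I*√6/5 ≈ -3009.0 - 199.88*I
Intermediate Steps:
k(R, s) = -9 (k(R, s) = 3*(-3) = -9)
N(S) = √(3 + S)
F(V) = 7/5 - (-44 + V)*(V + I*√6)/5 (F(V) = 7/5 - (V + √(3 - 9))*(V - 44)/5 = 7/5 - (V + √(-6))*(-44 + V)/5 = 7/5 - (V + I*√6)*(-44 + V)/5 = 7/5 - (-44 + V)*(V + I*√6)/5)
F((t(-4)*(-3))*(-2))*(-51) = (7/5 - ((6*(-3))*(-2))²/5 + 44*((6*(-3))*(-2))/5 + 44*I*√6/5 - I*(6*(-3))*(-2)*√6/5)*(-51) = (7/5 - (-18*(-2))²/5 + 44*(-18*(-2))/5 + 44*I*√6/5 - I*(-18*(-2))*√6/5)*(-51) = (7/5 - ⅕*36² + (44/5)*36 + 44*I*√6/5 - ⅕*I*36*√6)*(-51) = (7/5 - ⅕*1296 + 1584/5 + 44*I*√6/5 - 36*I*√6/5)*(-51) = (7/5 - 1296/5 + 1584/5 + 44*I*√6/5 - 36*I*√6/5)*(-51) = (59 + 8*I*√6/5)*(-51) = -3009 - 408*I*√6/5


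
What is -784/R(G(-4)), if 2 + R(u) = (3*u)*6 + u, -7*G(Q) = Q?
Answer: -2744/31 ≈ -88.516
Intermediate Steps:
G(Q) = -Q/7
R(u) = -2 + 19*u (R(u) = -2 + ((3*u)*6 + u) = -2 + (18*u + u) = -2 + 19*u)
-784/R(G(-4)) = -784/(-2 + 19*(-1/7*(-4))) = -784/(-2 + 19*(4/7)) = -784/(-2 + 76/7) = -784/62/7 = -784*7/62 = -2744/31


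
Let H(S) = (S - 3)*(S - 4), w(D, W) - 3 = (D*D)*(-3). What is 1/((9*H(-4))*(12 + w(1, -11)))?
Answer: 1/6048 ≈ 0.00016534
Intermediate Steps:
w(D, W) = 3 - 3*D² (w(D, W) = 3 + (D*D)*(-3) = 3 + D²*(-3) = 3 - 3*D²)
H(S) = (-4 + S)*(-3 + S) (H(S) = (-3 + S)*(-4 + S) = (-4 + S)*(-3 + S))
1/((9*H(-4))*(12 + w(1, -11))) = 1/((9*(12 + (-4)² - 7*(-4)))*(12 + (3 - 3*1²))) = 1/((9*(12 + 16 + 28))*(12 + (3 - 3*1))) = 1/((9*56)*(12 + (3 - 3))) = 1/(504*(12 + 0)) = 1/(504*12) = 1/6048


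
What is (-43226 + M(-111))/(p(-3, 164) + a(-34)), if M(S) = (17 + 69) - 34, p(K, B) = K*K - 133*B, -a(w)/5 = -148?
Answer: 43174/21063 ≈ 2.0498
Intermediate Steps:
a(w) = 740 (a(w) = -5*(-148) = 740)
p(K, B) = K**2 - 133*B
M(S) = 52 (M(S) = 86 - 34 = 52)
(-43226 + M(-111))/(p(-3, 164) + a(-34)) = (-43226 + 52)/(((-3)**2 - 133*164) + 740) = -43174/((9 - 21812) + 740) = -43174/(-21803 + 740) = -43174/(-21063) = -43174*(-1/21063) = 43174/21063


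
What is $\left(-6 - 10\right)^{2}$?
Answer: $256$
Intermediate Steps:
$\left(-6 - 10\right)^{2} = \left(-16\right)^{2} = 256$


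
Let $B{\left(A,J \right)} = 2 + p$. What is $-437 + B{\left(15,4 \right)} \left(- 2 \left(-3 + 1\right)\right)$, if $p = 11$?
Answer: $-385$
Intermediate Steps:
$B{\left(A,J \right)} = 13$ ($B{\left(A,J \right)} = 2 + 11 = 13$)
$-437 + B{\left(15,4 \right)} \left(- 2 \left(-3 + 1\right)\right) = -437 + 13 \left(- 2 \left(-3 + 1\right)\right) = -437 + 13 \left(\left(-2\right) \left(-2\right)\right) = -437 + 13 \cdot 4 = -437 + 52 = -385$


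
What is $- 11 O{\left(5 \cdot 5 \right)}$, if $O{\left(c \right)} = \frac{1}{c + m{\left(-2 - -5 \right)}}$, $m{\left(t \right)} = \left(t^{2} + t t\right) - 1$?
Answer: $- \frac{11}{42} \approx -0.2619$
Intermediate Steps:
$m{\left(t \right)} = -1 + 2 t^{2}$ ($m{\left(t \right)} = \left(t^{2} + t^{2}\right) - 1 = 2 t^{2} - 1 = -1 + 2 t^{2}$)
$O{\left(c \right)} = \frac{1}{17 + c}$ ($O{\left(c \right)} = \frac{1}{c - \left(1 - 2 \left(-2 - -5\right)^{2}\right)} = \frac{1}{c - \left(1 - 2 \left(-2 + 5\right)^{2}\right)} = \frac{1}{c - \left(1 - 2 \cdot 3^{2}\right)} = \frac{1}{c + \left(-1 + 2 \cdot 9\right)} = \frac{1}{c + \left(-1 + 18\right)} = \frac{1}{c + 17} = \frac{1}{17 + c}$)
$- 11 O{\left(5 \cdot 5 \right)} = - \frac{11}{17 + 5 \cdot 5} = - \frac{11}{17 + 25} = - \frac{11}{42}$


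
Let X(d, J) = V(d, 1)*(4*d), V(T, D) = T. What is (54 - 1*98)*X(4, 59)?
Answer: -2816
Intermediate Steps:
X(d, J) = 4*d² (X(d, J) = d*(4*d) = 4*d²)
(54 - 1*98)*X(4, 59) = (54 - 1*98)*(4*4²) = (54 - 98)*(4*16) = -44*64 = -2816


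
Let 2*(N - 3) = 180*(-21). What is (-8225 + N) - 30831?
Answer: -40943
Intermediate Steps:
N = -1887 (N = 3 + (180*(-21))/2 = 3 + (1/2)*(-3780) = 3 - 1890 = -1887)
(-8225 + N) - 30831 = (-8225 - 1887) - 30831 = -10112 - 30831 = -40943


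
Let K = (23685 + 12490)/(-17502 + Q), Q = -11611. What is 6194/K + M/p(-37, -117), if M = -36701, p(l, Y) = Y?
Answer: -19770474199/4232475 ≈ -4671.1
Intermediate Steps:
K = -36175/29113 (K = (23685 + 12490)/(-17502 - 11611) = 36175/(-29113) = 36175*(-1/29113) = -36175/29113 ≈ -1.2426)
6194/K + M/p(-37, -117) = 6194/(-36175/29113) - 36701/(-117) = 6194*(-29113/36175) - 36701*(-1/117) = -180325922/36175 + 36701/117 = -19770474199/4232475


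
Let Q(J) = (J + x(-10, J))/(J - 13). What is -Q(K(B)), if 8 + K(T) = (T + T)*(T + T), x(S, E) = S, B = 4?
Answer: -46/43 ≈ -1.0698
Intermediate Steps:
K(T) = -8 + 4*T² (K(T) = -8 + (T + T)*(T + T) = -8 + (2*T)*(2*T) = -8 + 4*T²)
Q(J) = (-10 + J)/(-13 + J) (Q(J) = (J - 10)/(J - 13) = (-10 + J)/(-13 + J))
-Q(K(B)) = -(-10 + (-8 + 4*4²))/(-13 + (-8 + 4*4²)) = -(-10 + (-8 + 4*16))/(-13 + (-8 + 4*16)) = -(-10 + (-8 + 64))/(-13 + (-8 + 64)) = -(-10 + 56)/(-13 + 56) = -46/43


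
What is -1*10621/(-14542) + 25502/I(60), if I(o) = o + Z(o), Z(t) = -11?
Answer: 371370513/712558 ≈ 521.18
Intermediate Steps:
I(o) = -11 + o (I(o) = o - 11 = -11 + o)
-1*10621/(-14542) + 25502/I(60) = -1*10621/(-14542) + 25502/(-11 + 60) = -10621*(-1/14542) + 25502/49 = 10621/14542 + 25502*(1/49) = 10621/14542 + 25502/49 = 371370513/712558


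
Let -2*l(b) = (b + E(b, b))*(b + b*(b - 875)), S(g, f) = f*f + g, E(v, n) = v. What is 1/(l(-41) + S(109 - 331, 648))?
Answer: 1/1957797 ≈ 5.1078e-7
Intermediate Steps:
S(g, f) = g + f² (S(g, f) = f² + g = g + f²)
l(b) = -b*(b + b*(-875 + b)) (l(b) = -(b + b)*(b + b*(b - 875))/2 = -2*b*(b + b*(-875 + b))/2 = -b*(b + b*(-875 + b)))
1/(l(-41) + S(109 - 331, 648)) = 1/((-41)²*(874 - 1*(-41)) + ((109 - 331) + 648²)) = 1/(1681*(874 + 41) + (-222 + 419904)) = 1/(1681*915 + 419682) = 1/(1538115 + 419682) = 1/1957797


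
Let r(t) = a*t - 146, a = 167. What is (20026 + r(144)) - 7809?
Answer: 36119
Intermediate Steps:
r(t) = -146 + 167*t (r(t) = 167*t - 146 = -146 + 167*t)
(20026 + r(144)) - 7809 = (20026 + (-146 + 167*144)) - 7809 = (20026 + (-146 + 24048)) - 7809 = (20026 + 23902) - 7809 = 43928 - 7809 = 36119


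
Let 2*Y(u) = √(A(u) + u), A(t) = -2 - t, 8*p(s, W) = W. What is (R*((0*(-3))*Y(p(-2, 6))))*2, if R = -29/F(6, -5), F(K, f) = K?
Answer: 0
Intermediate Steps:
p(s, W) = W/8
R = -29/6 ≈ -4.8333
Y(u) = I*√2/2 (Y(u) = √((-2 - u) + u)/2 = √(-2)/2 = (I*√2)/2 = I*√2/2)
(R*((0*(-3))*Y(p(-2, 6))))*2 = -29*0*(-3)*I*√2/2/6*2 = -0*I*√2/2*2 = -29/6*0*2 = 0*2 = 0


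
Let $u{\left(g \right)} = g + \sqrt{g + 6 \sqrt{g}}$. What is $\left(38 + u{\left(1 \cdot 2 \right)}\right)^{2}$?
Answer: $\left(40 + \sqrt{2} \sqrt{1 + 3 \sqrt{2}}\right)^{2} \approx 1869.5$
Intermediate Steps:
$\left(38 + u{\left(1 \cdot 2 \right)}\right)^{2} = \left(38 + \left(1 \cdot 2 + \sqrt{1 \cdot 2 + 6 \sqrt{1 \cdot 2}}\right)\right)^{2} = \left(38 + \left(2 + \sqrt{2 + 6 \sqrt{2}}\right)\right)^{2} = \left(40 + \sqrt{2 + 6 \sqrt{2}}\right)^{2}$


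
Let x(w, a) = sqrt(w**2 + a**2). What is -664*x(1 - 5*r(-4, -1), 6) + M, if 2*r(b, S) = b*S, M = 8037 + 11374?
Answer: 19411 - 1992*sqrt(13) ≈ 12229.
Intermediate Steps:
M = 19411
r(b, S) = S*b/2 (r(b, S) = (b*S)/2 = (S*b)/2 = S*b/2)
x(w, a) = sqrt(a**2 + w**2)
-664*x(1 - 5*r(-4, -1), 6) + M = -664*sqrt(6**2 + (1 - 5*(-1)*(-4)/2)**2) + 19411 = -664*sqrt(36 + (1 - 5*2)**2) + 19411 = -664*sqrt(36 + (1 - 10)**2) + 19411 = -664*sqrt(36 + (-9)**2) + 19411 = -664*sqrt(36 + 81) + 19411 = -1992*sqrt(13) + 19411 = 19411 - 1992*sqrt(13)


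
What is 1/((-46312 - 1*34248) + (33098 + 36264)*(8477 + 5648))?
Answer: 1/979657690 ≈ 1.0208e-9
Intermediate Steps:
1/((-46312 - 1*34248) + (33098 + 36264)*(8477 + 5648)) = 1/((-46312 - 34248) + 69362*14125) = 1/(-80560 + 979738250) = 1/979657690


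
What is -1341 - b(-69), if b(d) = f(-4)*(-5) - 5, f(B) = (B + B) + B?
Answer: -1396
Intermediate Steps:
f(B) = 3*B (f(B) = 2*B + B = 3*B)
b(d) = 55 (b(d) = (3*(-4))*(-5) - 5 = -12*(-5) - 5 = 60 - 5 = 55)
-1341 - b(-69) = -1341 - 1*55 = -1341 - 55 = -1396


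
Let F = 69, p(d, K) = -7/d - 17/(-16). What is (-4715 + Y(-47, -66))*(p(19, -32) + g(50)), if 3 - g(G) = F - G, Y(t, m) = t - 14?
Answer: 2777841/38 ≈ 73101.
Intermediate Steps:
p(d, K) = 17/16 - 7/d (p(d, K) = -7/d - 17*(-1/16) = -7/d + 17/16 = 17/16 - 7/d)
Y(t, m) = -14 + t
g(G) = -66 + G (g(G) = 3 - (69 - G) = 3 + (-69 + G) = -66 + G)
(-4715 + Y(-47, -66))*(p(19, -32) + g(50)) = (-4715 + (-14 - 47))*((17/16 - 7/19) + (-66 + 50)) = (-4715 - 61)*((17/16 - 7*1/19) - 16) = -4776*((17/16 - 7/19) - 16) = -4776*(211/304 - 16) = -4776*(-4653/304) = 2777841/38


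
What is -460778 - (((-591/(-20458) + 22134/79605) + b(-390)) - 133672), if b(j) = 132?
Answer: -177642306452449/542853030 ≈ -3.2724e+5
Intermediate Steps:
-460778 - (((-591/(-20458) + 22134/79605) + b(-390)) - 133672) = -460778 - (((-591/(-20458) + 22134/79605) + 132) - 133672) = -460778 - (((-591*(-1/20458) + 22134*(1/79605)) + 132) - 133672) = -460778 - (((591/20458 + 7378/26535) + 132) - 133672) = -460778 - ((166621309/542853030 + 132) - 133672) = -460778 - (71823221269/542853030 - 133672) = -460778 - 1*(-72492427004891/542853030) = -460778 + 72492427004891/542853030 = -177642306452449/542853030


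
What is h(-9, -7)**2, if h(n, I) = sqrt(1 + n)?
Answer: -8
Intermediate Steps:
h(-9, -7)**2 = (sqrt(1 - 9))**2 = (sqrt(-8))**2 = (2*I*sqrt(2))**2 = -8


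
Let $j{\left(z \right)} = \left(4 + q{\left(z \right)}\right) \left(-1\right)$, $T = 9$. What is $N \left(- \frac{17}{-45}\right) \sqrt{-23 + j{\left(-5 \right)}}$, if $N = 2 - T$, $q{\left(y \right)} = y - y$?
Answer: $- \frac{119 i \sqrt{3}}{15} \approx - 13.741 i$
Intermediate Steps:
$q{\left(y \right)} = 0$
$N = -7$ ($N = 2 - 9 = -7$)
$j{\left(z \right)} = -4$ ($j{\left(z \right)} = \left(4 + 0\right) \left(-1\right) = 4 \left(-1\right) = -4$)
$N \left(- \frac{17}{-45}\right) \sqrt{-23 + j{\left(-5 \right)}} = - 7 \left(- \frac{17}{-45}\right) \sqrt{-23 - 4} = - 7 \left(\left(-17\right) \left(- \frac{1}{45}\right)\right) \sqrt{-27} = \left(-7\right) \frac{17}{45} \cdot 3 i \sqrt{3} = - \frac{119 \cdot 3 i \sqrt{3}}{45} = - \frac{119 i \sqrt{3}}{15}$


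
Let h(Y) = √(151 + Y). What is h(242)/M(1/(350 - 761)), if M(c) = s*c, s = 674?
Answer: -411*√393/674 ≈ -12.089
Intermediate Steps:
M(c) = 674*c
h(242)/M(1/(350 - 761)) = √(151 + 242)/((674/(350 - 761))) = √393/((674/(-411))) = √393/((674*(-1/411))) = √393/(-674/411) = √393*(-411/674) = -411*√393/674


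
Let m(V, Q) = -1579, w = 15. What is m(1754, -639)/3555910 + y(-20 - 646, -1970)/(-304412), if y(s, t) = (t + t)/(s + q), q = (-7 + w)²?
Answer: -18960721706/40727620518865 ≈ -0.00046555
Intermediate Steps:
q = 64 (q = (-7 + 15)² = 8² = 64)
y(s, t) = 2*t/(64 + s) (y(s, t) = (t + t)/(s + 64) = (2*t)/(64 + s) = 2*t/(64 + s))
m(1754, -639)/3555910 + y(-20 - 646, -1970)/(-304412) = -1579/3555910 + (2*(-1970)/(64 + (-20 - 646)))/(-304412) = -1579*1/3555910 + (2*(-1970)/(64 - 666))*(-1/304412) = -1579/3555910 + (2*(-1970)/(-602))*(-1/304412) = -1579/3555910 + (2*(-1970)*(-1/602))*(-1/304412) = -1579/3555910 + (1970/301)*(-1/304412) = -1579/3555910 - 985/45814006 = -18960721706/40727620518865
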